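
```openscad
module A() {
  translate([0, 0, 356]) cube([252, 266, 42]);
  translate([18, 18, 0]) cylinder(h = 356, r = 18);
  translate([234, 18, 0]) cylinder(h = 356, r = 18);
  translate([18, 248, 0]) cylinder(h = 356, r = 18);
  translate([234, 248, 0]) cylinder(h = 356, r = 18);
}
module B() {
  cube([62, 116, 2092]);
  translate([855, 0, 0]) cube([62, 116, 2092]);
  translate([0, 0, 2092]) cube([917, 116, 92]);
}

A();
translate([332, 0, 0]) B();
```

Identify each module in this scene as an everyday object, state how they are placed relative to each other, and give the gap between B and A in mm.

The door frame's nearest face is 80 mm from the stool's +x face.

A is a stool. B is a door frame. The door frame is on the floor beside the stool on its +x side. The gap between the door frame and the stool is 80 mm.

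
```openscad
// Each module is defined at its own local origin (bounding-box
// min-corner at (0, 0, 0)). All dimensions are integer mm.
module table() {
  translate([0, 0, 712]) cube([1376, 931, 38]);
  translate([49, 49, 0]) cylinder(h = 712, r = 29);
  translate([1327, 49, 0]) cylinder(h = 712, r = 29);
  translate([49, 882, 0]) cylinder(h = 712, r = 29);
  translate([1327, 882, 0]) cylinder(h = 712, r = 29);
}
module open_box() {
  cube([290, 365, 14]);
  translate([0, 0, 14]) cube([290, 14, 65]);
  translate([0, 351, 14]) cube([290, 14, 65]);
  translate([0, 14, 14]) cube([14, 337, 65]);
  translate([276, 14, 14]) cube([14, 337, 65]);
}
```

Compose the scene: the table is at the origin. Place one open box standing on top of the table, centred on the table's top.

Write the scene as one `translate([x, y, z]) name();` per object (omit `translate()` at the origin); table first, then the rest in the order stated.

table();
translate([543, 283, 750]) open_box();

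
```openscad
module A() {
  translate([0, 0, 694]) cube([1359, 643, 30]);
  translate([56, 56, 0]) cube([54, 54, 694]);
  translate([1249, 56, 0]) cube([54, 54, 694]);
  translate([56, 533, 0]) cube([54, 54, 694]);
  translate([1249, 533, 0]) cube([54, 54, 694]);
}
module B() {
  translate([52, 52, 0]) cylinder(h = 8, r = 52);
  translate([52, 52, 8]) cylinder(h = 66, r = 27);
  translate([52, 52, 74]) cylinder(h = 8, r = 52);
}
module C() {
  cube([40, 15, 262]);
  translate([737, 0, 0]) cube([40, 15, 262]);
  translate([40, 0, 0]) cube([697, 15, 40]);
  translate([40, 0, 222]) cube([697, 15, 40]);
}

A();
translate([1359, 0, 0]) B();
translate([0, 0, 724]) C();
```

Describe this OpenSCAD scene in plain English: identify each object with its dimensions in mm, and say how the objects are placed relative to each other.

A is a rectangular dining table. The top is 1359×643×30 mm with its upper surface at z = 724 mm. It stands on four 54×54 mm square legs, each inset 56 mm from the nearest pair of top edges, running from the floor to the underside of the top.

B is a spool: two coaxial disc flanges of radius 52 mm and thickness 8 mm, joined by a core cylinder of radius 27 mm and height 66 mm. The lower flange rests on z = 0 and the three cylinders share a vertical axis.

C is a rectangular picture frame lying in the x–z plane (depth along y). The opening is 697 mm wide (x) by 182 mm tall (z), surrounded by a border 40 mm wide on all four sides. The frame is 15 mm deep and is made of two full-height vertical stiles with two horizontal rails fitted between them.

The spool is against the table's +x side, with their −y faces flush. The picture frame is on top of the table.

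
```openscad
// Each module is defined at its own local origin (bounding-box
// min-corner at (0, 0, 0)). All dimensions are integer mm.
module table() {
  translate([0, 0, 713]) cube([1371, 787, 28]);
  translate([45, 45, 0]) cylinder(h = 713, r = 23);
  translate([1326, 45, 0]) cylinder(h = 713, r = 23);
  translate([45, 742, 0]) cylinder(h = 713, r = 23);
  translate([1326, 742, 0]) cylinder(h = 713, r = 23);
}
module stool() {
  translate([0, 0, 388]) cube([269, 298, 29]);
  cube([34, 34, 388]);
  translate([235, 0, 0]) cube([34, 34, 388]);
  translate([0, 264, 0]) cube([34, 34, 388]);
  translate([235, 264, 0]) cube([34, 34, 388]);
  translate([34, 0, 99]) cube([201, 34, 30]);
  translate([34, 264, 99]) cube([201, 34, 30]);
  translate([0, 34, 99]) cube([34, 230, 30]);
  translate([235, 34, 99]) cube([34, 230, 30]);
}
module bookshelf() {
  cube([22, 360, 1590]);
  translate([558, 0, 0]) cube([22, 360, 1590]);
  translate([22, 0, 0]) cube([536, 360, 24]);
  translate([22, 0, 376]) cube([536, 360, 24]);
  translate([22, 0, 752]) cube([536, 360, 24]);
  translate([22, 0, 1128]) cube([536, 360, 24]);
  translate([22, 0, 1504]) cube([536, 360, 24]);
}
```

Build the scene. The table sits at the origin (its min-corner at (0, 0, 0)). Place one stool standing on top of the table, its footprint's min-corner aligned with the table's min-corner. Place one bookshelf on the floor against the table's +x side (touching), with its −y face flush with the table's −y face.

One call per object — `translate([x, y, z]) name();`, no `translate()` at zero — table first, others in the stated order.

table();
translate([0, 0, 741]) stool();
translate([1371, 0, 0]) bookshelf();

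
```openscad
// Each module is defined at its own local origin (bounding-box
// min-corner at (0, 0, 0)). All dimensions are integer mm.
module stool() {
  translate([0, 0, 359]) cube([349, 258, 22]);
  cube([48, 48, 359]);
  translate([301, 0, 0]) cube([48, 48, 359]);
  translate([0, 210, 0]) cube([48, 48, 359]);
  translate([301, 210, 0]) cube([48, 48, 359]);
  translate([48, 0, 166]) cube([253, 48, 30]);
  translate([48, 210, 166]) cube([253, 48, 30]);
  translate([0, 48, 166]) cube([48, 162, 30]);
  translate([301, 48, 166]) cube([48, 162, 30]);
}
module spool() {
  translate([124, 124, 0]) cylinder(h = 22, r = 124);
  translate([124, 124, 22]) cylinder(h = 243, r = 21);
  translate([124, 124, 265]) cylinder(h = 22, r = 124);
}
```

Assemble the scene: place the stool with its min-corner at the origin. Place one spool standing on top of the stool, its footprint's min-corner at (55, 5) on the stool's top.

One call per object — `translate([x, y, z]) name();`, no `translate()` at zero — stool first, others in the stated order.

stool();
translate([55, 5, 381]) spool();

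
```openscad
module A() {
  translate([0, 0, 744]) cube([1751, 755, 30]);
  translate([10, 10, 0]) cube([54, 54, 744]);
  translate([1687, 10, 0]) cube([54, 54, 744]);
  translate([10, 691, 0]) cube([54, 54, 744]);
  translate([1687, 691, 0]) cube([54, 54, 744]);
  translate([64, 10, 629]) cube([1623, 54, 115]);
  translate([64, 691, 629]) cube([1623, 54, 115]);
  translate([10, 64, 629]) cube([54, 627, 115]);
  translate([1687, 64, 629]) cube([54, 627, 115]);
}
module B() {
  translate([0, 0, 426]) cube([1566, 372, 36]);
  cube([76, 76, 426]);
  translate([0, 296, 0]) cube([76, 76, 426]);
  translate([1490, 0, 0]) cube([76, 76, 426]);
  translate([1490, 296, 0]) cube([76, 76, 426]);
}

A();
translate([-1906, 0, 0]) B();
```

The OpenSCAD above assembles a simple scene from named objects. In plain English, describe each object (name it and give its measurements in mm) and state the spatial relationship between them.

A is a table: top 1751 mm (x) × 755 mm (y), 30 mm thick, upper face at z = 774 mm, on four 54×54 mm square legs, each inset 10 mm from the nearest pair of top edges, running from z = 0 to the bottom of the top. Four apron rails, 54 mm thick and 115 mm tall, run between adjacent legs with their top edges flush with the underside of the top and their outer faces flush with the legs' outer faces.

B is a bench: a 1566×372 mm seat slab, 36 mm thick, top at z = 462 mm, on four 76×76 mm square legs flush with the seat corners and standing on z = 0.

The bench is on the floor beside the table on its −x side.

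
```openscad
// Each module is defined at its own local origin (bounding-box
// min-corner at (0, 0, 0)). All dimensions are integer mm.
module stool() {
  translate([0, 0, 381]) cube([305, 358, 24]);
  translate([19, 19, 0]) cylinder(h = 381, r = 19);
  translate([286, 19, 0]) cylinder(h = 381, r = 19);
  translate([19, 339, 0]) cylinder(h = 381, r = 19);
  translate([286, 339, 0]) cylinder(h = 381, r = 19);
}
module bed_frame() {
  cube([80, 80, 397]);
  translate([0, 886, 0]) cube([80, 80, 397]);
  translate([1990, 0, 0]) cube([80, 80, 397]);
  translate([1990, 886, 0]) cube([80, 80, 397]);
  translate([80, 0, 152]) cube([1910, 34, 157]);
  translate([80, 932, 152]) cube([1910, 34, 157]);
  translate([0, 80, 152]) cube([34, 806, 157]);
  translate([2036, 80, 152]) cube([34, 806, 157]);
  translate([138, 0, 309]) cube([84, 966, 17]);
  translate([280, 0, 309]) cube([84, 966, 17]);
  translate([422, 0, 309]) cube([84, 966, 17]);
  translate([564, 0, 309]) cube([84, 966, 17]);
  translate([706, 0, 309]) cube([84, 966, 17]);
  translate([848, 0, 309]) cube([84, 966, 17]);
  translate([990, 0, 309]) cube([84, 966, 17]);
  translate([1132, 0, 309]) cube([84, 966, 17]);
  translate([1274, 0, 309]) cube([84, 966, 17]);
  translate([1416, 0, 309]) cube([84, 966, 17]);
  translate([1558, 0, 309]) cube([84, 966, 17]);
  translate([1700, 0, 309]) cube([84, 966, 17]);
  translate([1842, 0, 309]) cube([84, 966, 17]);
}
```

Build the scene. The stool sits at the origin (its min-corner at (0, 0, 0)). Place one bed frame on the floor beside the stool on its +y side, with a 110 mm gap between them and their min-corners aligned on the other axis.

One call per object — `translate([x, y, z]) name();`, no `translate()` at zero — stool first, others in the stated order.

stool();
translate([0, 468, 0]) bed_frame();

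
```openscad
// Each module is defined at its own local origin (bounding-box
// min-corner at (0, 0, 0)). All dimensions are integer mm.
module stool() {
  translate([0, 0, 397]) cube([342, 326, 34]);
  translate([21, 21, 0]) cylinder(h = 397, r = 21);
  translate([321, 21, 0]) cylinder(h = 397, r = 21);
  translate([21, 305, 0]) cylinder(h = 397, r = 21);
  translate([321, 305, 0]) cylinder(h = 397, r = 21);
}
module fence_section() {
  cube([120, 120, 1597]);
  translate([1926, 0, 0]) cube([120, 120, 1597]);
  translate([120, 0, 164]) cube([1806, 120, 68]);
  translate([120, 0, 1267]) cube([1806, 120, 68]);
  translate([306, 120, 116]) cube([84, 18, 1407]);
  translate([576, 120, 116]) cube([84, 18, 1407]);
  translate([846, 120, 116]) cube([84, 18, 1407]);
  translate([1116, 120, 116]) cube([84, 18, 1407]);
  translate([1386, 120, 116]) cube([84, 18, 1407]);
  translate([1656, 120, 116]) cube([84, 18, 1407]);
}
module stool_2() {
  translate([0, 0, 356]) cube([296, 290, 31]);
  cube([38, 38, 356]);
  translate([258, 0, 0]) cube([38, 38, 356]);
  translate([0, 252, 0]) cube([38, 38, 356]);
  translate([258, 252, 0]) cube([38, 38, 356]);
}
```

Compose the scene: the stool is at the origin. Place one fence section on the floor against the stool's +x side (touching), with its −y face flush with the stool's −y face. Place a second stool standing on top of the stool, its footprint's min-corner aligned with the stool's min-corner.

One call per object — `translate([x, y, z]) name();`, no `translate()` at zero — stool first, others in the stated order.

stool();
translate([342, 0, 0]) fence_section();
translate([0, 0, 431]) stool_2();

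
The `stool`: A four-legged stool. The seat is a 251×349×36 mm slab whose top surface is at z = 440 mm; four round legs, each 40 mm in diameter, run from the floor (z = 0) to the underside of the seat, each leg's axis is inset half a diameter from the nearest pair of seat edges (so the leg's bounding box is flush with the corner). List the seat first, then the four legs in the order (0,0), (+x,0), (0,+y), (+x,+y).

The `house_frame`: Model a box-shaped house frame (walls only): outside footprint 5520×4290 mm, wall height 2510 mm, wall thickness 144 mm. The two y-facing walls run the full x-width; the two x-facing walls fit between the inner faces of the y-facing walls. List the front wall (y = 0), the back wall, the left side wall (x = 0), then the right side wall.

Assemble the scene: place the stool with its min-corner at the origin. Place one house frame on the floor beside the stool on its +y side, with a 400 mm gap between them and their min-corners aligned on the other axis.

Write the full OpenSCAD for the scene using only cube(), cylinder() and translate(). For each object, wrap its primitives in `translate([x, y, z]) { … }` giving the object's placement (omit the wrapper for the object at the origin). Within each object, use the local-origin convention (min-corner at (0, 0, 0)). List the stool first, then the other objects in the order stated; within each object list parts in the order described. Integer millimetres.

translate([0, 0, 404]) cube([251, 349, 36]);
translate([20, 20, 0]) cylinder(h = 404, r = 20);
translate([231, 20, 0]) cylinder(h = 404, r = 20);
translate([20, 329, 0]) cylinder(h = 404, r = 20);
translate([231, 329, 0]) cylinder(h = 404, r = 20);
translate([0, 749, 0]) {
  cube([5520, 144, 2510]);
  translate([0, 4146, 0]) cube([5520, 144, 2510]);
  translate([0, 144, 0]) cube([144, 4002, 2510]);
  translate([5376, 144, 0]) cube([144, 4002, 2510]);
}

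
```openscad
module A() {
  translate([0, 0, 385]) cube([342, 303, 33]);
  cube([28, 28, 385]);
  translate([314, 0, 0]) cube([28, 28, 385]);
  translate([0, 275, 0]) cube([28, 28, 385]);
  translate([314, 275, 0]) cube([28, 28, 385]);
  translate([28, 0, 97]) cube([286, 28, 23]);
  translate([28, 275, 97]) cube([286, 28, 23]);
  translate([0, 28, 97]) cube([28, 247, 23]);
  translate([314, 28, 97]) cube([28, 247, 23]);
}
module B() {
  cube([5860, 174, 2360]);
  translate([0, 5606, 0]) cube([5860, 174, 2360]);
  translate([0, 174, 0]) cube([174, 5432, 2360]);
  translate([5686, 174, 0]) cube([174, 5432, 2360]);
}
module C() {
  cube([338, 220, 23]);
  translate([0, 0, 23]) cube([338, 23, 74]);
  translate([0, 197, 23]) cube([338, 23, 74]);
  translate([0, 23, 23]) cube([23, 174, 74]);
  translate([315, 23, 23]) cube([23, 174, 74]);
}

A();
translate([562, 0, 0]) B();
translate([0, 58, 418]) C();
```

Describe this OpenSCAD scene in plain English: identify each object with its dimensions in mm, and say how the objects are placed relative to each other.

A is a simple wooden stool: a rectangular seat 342 mm (x) by 303 mm (y), 33 mm thick, top face at z = 418 mm, on four square legs, each 28×28 mm in cross-section. The legs rest on z = 0, each flush with a corner of the seat. Four stretchers, 28 mm wide and 23 mm tall, connect adjacent legs with their undersides at z = 97 mm, each running between the inner faces of the legs it joins and aligned with the legs' outer faces on the other axis.

B is a box-shaped house frame (walls only): outside footprint 5860×5780 mm, wall height 2360 mm, wall thickness 174 mm. The two y-facing walls run the full x-width; the two x-facing walls fit between the inner faces of the y-facing walls.

C is an open storage box with external size 338×220×97 mm and wall thickness 23 mm (the base is also 23 mm thick). The base covers the whole footprint; the four walls stand on the base, with the y-facing walls full-width and the x-facing walls fitting between their inner faces.

The house frame is on the floor beside the stool on its +x side. The open box is on top of the stool.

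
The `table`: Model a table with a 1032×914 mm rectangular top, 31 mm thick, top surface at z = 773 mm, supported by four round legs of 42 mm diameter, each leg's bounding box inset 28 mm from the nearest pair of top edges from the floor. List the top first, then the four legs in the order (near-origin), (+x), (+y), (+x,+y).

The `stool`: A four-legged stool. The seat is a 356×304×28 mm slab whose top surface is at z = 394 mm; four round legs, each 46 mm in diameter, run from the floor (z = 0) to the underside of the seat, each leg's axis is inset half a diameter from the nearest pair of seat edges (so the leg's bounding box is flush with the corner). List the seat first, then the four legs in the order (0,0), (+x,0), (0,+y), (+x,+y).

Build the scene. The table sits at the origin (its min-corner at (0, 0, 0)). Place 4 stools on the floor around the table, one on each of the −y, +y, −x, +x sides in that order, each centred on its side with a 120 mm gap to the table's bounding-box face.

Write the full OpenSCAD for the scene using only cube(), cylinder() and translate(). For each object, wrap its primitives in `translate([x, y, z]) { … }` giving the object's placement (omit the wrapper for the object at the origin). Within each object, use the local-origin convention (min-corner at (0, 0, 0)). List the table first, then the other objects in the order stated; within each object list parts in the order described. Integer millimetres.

translate([0, 0, 742]) cube([1032, 914, 31]);
translate([49, 49, 0]) cylinder(h = 742, r = 21);
translate([983, 49, 0]) cylinder(h = 742, r = 21);
translate([49, 865, 0]) cylinder(h = 742, r = 21);
translate([983, 865, 0]) cylinder(h = 742, r = 21);
translate([338, -424, 0]) {
  translate([0, 0, 366]) cube([356, 304, 28]);
  translate([23, 23, 0]) cylinder(h = 366, r = 23);
  translate([333, 23, 0]) cylinder(h = 366, r = 23);
  translate([23, 281, 0]) cylinder(h = 366, r = 23);
  translate([333, 281, 0]) cylinder(h = 366, r = 23);
}
translate([338, 1034, 0]) {
  translate([0, 0, 366]) cube([356, 304, 28]);
  translate([23, 23, 0]) cylinder(h = 366, r = 23);
  translate([333, 23, 0]) cylinder(h = 366, r = 23);
  translate([23, 281, 0]) cylinder(h = 366, r = 23);
  translate([333, 281, 0]) cylinder(h = 366, r = 23);
}
translate([-476, 305, 0]) {
  translate([0, 0, 366]) cube([356, 304, 28]);
  translate([23, 23, 0]) cylinder(h = 366, r = 23);
  translate([333, 23, 0]) cylinder(h = 366, r = 23);
  translate([23, 281, 0]) cylinder(h = 366, r = 23);
  translate([333, 281, 0]) cylinder(h = 366, r = 23);
}
translate([1152, 305, 0]) {
  translate([0, 0, 366]) cube([356, 304, 28]);
  translate([23, 23, 0]) cylinder(h = 366, r = 23);
  translate([333, 23, 0]) cylinder(h = 366, r = 23);
  translate([23, 281, 0]) cylinder(h = 366, r = 23);
  translate([333, 281, 0]) cylinder(h = 366, r = 23);
}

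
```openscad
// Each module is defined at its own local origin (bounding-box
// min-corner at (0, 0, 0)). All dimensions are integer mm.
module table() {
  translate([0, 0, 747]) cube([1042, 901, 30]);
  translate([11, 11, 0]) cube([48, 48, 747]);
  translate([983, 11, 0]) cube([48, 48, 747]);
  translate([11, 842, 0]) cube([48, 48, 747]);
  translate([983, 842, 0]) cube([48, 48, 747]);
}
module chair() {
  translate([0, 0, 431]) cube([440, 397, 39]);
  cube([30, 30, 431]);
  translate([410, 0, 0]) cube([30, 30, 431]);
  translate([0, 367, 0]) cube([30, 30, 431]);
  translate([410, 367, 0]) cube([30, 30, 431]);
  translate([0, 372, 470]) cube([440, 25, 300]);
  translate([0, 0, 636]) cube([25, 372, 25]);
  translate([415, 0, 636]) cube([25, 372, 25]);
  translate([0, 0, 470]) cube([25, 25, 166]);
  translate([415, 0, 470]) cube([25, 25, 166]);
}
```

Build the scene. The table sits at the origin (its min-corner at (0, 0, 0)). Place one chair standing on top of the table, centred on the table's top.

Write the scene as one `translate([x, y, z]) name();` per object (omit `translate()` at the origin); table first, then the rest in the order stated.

table();
translate([301, 252, 777]) chair();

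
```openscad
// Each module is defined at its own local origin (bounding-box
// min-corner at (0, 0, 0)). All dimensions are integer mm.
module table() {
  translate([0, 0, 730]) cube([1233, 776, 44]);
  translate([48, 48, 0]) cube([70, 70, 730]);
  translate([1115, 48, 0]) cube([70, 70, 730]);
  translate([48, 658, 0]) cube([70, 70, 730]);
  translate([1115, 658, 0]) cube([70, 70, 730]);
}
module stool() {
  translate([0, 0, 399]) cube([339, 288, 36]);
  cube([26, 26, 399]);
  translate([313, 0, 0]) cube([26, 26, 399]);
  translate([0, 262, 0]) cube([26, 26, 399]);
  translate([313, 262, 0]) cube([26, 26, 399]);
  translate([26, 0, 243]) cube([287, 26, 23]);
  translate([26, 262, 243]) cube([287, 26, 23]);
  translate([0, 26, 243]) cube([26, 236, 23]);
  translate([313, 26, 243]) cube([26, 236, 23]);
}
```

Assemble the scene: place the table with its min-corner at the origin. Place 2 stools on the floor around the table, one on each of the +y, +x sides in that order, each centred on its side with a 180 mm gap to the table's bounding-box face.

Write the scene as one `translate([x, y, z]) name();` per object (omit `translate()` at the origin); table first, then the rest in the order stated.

table();
translate([447, 956, 0]) stool();
translate([1413, 244, 0]) stool();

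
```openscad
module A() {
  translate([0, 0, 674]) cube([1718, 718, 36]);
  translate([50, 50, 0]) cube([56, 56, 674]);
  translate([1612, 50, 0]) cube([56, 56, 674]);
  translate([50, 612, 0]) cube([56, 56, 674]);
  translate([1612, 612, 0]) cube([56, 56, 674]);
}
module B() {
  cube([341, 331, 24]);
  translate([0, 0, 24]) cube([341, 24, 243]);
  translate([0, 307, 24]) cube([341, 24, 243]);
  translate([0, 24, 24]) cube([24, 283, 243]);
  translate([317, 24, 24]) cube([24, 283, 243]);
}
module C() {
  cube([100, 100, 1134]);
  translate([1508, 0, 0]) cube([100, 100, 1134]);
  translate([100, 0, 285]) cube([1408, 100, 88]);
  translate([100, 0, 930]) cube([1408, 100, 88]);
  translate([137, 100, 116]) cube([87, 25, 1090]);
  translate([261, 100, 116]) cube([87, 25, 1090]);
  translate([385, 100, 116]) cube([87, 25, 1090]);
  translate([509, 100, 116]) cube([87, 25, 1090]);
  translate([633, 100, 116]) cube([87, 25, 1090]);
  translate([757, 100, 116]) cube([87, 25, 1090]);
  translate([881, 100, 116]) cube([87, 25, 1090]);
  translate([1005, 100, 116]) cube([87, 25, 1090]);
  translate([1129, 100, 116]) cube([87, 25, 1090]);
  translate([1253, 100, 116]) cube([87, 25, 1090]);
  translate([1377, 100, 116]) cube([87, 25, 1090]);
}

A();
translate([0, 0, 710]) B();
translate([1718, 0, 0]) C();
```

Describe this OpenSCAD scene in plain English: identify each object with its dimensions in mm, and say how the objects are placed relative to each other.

A is a table with a 1718×718 mm rectangular top, 36 mm thick, top surface at z = 710 mm, supported by four 56×56 mm square legs, each inset 50 mm from the nearest pair of top edges, running from the floor.

B is an open-topped rectangular box: outside dimensions 341×331×267 mm, with a uniform wall and base thickness of 24 mm. The base is a full 341×331 slab on the floor; four walls sit on top of the base. The front and back walls (the −y and +y sides) span the full width; the two side walls fit between them.

C is a fence section. Two 100×100 mm posts, 1134 mm tall, stand on the floor with a clear span of 1408 mm between their inner faces. Two horizontal rails of 100×88 mm section span the gap between the posts with their undersides at z = 285 mm and z = 930 mm, flush with the posts' −y face. 11 pickets, each 87 mm wide, 25 mm thick and 1090 mm tall, are fixed to the +y face of the rails with their bottoms at z = 116 mm, evenly spaced across the span with equal gaps (rounded down to the nearest mm) at the −x end and between each pair — any rounding remainder accumulates at the +x end.

The open box is on top of the table. The fence section is against the table's +x side, with their −y faces flush.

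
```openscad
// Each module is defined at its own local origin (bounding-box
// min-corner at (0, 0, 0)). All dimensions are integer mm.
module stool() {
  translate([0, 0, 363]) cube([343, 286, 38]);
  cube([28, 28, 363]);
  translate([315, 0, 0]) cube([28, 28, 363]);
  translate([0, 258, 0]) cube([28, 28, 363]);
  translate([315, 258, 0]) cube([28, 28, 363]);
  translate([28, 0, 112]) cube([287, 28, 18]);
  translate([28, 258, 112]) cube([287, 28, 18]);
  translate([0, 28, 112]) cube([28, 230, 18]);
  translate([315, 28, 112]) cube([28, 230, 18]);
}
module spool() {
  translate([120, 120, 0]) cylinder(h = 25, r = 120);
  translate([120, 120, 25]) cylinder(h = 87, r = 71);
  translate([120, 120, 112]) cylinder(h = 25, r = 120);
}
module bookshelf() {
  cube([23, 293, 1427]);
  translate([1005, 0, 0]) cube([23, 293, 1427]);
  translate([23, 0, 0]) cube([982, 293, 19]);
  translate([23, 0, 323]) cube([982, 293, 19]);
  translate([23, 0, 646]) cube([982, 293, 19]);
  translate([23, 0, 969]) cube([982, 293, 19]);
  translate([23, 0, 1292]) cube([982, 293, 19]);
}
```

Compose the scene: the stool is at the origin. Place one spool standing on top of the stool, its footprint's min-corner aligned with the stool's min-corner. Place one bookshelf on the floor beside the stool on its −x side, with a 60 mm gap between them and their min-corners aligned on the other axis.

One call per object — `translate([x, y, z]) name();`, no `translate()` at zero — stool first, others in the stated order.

stool();
translate([0, 0, 401]) spool();
translate([-1088, 0, 0]) bookshelf();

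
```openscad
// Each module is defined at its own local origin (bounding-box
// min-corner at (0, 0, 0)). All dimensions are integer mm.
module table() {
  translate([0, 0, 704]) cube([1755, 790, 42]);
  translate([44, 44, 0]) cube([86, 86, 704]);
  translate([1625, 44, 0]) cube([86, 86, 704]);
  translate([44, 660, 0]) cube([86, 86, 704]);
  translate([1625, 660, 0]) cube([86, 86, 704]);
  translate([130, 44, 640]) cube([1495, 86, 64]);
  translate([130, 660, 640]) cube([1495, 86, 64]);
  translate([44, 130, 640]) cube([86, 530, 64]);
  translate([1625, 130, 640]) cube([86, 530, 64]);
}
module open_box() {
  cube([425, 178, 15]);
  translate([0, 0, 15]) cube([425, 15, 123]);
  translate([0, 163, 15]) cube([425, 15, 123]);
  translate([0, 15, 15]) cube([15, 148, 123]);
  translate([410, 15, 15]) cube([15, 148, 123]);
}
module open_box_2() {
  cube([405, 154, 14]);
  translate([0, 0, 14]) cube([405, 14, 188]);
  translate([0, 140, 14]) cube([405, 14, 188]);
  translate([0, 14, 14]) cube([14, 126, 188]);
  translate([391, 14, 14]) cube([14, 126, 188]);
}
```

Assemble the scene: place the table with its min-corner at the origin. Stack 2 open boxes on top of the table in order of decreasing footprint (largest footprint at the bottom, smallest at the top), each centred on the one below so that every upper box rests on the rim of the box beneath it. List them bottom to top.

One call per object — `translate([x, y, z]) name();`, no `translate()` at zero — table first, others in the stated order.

table();
translate([665, 306, 746]) open_box();
translate([675, 318, 884]) open_box_2();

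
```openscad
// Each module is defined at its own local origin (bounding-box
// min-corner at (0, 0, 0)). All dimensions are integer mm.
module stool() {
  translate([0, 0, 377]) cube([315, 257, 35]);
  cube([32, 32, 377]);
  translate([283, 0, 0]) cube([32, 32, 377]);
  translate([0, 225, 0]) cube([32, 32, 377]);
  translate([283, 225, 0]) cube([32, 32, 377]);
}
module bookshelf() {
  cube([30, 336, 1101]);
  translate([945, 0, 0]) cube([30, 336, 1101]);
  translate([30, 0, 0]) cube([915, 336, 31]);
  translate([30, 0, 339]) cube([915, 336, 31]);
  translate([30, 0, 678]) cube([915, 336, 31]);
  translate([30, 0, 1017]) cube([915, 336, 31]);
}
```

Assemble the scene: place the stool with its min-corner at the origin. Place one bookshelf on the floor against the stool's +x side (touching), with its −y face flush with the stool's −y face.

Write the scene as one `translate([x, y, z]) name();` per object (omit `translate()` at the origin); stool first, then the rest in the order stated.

stool();
translate([315, 0, 0]) bookshelf();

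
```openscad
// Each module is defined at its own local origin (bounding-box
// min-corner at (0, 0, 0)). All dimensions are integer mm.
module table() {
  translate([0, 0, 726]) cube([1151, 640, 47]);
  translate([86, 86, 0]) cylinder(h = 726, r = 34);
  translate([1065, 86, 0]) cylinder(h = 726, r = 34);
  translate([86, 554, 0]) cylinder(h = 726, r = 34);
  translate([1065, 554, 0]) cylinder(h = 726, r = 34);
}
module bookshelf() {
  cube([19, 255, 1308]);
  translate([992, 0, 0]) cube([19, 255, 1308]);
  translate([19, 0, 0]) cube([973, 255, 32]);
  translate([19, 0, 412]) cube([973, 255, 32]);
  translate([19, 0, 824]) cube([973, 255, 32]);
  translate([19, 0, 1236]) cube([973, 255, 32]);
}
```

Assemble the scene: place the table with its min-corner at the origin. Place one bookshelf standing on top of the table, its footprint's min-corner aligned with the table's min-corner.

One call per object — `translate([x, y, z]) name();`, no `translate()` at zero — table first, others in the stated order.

table();
translate([0, 0, 773]) bookshelf();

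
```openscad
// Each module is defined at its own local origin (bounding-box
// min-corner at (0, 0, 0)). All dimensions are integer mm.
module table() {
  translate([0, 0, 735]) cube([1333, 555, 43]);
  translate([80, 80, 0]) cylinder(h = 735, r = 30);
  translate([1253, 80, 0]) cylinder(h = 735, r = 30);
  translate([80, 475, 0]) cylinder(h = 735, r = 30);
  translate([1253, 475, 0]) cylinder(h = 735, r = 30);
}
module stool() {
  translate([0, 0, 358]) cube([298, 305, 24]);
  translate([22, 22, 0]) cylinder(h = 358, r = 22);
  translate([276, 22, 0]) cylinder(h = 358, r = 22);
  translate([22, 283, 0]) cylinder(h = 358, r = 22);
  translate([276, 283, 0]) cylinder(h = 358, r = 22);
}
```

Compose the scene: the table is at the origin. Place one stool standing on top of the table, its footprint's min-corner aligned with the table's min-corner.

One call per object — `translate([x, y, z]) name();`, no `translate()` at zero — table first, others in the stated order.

table();
translate([0, 0, 778]) stool();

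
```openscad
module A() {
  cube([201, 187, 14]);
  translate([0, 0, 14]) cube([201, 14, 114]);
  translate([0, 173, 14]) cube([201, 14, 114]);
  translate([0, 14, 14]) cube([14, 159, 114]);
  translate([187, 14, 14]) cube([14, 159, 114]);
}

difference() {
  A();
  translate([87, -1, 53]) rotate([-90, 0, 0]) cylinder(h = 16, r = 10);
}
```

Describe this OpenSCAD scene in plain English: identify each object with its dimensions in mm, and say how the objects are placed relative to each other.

A is an open-topped rectangular box: outside dimensions 201×187×128 mm, with a uniform wall and base thickness of 14 mm. The base is a full 201×187 slab on the floor; four walls sit on top of the base. The front and back walls (the −y and +y sides) span the full width; the two side walls fit between them.

The open box has a circular hole of radius 10 mm through its front wall, centred at (x = 87, z = 53).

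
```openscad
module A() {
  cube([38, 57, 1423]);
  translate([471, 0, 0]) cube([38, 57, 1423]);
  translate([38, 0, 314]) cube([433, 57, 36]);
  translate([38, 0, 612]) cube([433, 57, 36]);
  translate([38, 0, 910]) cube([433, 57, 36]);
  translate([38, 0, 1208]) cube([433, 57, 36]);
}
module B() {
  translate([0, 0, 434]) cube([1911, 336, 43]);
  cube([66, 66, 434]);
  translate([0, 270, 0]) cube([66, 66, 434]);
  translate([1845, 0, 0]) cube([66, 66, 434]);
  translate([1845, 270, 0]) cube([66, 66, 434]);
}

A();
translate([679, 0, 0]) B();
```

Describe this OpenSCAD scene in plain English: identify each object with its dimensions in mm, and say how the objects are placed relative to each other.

A is a straight ladder. Two 38×57 mm vertical rails, 1423 mm tall, stand 509 mm apart (outside-to-outside) with their front faces coplanar on the −y side. 4 rungs, each 57 mm deep and 36 mm tall, span between the inner faces of the rails, front faces flush with the rails. The lowest rung's underside is at z = 314 mm and rungs are spaced 298 mm apart (underside to underside).

B is a long wooden bench with a 1911 mm (x) × 336 mm (y) seat, 43 mm thick, its top surface 477 mm above the floor. Four 66 mm square legs at the seat corners, flush with the edges, run from z = 0 to the seat underside.

The bench is on the floor beside the ladder on its +x side.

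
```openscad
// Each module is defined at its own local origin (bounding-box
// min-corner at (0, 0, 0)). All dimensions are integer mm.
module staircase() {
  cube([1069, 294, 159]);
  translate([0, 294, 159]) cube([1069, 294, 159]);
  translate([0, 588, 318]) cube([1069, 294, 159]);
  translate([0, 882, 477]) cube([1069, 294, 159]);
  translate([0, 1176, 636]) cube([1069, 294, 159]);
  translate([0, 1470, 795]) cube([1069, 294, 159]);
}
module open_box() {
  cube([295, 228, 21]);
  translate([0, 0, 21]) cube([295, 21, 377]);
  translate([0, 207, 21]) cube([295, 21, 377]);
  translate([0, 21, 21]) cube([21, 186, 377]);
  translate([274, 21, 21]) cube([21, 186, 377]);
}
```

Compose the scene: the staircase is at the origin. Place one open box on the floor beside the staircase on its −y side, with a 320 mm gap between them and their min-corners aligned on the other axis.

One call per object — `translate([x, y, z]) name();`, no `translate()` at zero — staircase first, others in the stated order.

staircase();
translate([0, -548, 0]) open_box();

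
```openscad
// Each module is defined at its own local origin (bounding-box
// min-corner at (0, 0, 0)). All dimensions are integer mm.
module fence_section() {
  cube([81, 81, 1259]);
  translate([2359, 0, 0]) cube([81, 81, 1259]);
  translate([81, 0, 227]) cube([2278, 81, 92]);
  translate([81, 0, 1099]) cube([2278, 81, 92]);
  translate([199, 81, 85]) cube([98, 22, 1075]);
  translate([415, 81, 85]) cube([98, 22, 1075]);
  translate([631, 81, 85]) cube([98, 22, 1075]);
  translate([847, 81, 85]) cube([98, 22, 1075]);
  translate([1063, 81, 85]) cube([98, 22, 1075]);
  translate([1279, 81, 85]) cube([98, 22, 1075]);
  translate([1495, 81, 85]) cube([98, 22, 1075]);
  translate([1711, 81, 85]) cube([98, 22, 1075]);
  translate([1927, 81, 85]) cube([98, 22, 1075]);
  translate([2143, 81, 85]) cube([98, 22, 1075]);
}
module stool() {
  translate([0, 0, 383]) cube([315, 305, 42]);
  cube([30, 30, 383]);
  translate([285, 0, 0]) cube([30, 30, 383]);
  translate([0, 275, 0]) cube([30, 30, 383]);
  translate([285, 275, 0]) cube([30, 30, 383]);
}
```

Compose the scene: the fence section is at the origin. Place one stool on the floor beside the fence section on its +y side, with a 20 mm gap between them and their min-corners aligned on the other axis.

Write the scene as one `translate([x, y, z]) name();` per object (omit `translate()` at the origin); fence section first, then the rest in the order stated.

fence_section();
translate([0, 123, 0]) stool();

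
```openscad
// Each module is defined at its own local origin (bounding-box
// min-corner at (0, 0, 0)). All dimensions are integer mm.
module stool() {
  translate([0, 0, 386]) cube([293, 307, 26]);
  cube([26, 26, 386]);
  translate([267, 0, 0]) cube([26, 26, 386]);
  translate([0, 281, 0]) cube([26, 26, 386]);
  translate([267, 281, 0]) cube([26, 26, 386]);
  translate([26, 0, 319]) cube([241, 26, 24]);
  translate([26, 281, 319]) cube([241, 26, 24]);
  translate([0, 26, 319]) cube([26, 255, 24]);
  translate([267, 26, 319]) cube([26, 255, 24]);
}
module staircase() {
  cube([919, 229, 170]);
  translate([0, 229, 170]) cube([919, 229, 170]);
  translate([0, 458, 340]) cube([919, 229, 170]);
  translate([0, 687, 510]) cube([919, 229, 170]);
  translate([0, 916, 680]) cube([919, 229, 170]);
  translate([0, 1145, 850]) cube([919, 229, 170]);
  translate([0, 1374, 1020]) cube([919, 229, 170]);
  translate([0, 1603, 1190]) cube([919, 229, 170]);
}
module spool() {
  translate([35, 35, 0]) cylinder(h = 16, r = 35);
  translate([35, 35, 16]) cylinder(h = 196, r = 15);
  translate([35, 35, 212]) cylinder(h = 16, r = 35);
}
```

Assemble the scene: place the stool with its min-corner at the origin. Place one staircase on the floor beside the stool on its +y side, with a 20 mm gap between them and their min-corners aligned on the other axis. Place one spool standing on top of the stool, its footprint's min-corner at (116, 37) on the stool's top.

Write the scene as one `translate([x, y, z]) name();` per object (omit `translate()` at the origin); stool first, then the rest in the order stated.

stool();
translate([0, 327, 0]) staircase();
translate([116, 37, 412]) spool();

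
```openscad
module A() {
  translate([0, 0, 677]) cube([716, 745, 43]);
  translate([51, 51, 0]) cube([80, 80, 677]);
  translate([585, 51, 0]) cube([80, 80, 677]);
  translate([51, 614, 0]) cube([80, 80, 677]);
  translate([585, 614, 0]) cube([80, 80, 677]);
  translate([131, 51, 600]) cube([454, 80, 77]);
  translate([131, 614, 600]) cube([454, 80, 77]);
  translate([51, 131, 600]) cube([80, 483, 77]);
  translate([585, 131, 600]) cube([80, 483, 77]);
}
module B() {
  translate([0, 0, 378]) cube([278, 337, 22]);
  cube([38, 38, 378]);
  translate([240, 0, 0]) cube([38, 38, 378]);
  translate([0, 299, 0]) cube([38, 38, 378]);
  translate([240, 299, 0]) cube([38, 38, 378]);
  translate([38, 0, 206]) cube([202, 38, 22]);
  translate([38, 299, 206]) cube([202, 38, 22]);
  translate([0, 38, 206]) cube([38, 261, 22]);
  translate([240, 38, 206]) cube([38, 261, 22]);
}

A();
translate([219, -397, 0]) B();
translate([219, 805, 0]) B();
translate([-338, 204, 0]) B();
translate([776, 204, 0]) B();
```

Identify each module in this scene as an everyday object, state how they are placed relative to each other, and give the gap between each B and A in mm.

A is a table. B is a stool. Four stools sit around the table at the −y, +y, −x, +x sides. The gap between each stool and the table is 60 mm.

Each stool's nearest face is 60 mm from the table's bounding box.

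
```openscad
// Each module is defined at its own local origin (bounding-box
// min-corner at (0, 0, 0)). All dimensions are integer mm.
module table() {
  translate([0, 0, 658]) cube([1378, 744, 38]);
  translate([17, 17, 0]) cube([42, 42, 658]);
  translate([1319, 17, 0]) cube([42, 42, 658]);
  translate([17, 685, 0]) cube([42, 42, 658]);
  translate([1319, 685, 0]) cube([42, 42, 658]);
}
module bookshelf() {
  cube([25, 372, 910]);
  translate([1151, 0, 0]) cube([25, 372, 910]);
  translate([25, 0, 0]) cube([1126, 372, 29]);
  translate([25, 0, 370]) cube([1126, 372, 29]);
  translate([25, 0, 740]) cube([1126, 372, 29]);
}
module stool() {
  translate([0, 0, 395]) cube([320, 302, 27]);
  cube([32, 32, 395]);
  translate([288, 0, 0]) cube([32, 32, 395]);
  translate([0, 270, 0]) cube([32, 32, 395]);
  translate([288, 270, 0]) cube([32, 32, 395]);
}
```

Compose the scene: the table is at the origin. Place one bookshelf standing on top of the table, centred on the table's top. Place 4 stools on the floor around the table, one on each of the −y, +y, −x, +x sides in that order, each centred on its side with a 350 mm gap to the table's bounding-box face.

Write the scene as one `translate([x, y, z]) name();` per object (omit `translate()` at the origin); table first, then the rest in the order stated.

table();
translate([101, 186, 696]) bookshelf();
translate([529, -652, 0]) stool();
translate([529, 1094, 0]) stool();
translate([-670, 221, 0]) stool();
translate([1728, 221, 0]) stool();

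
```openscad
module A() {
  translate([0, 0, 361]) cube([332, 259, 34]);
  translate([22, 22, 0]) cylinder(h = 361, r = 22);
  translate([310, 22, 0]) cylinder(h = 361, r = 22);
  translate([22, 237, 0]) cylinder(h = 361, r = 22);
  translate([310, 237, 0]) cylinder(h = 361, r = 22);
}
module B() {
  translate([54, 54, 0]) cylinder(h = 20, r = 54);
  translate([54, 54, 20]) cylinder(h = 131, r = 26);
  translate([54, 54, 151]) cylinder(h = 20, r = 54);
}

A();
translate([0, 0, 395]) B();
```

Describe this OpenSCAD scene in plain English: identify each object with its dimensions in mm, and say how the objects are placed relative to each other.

A is a simple wooden stool: a rectangular seat 332 mm (x) by 259 mm (y), 34 mm thick, top face at z = 395 mm, on four round legs, each 44 mm in diameter. The legs rest on z = 0, each leg's axis is inset half a diameter from the nearest pair of seat edges (so the leg's bounding box is flush with the corner).

B is a spool: two coaxial disc flanges of radius 54 mm and thickness 20 mm, joined by a core cylinder of radius 26 mm and height 131 mm. The lower flange rests on z = 0 and the three cylinders share a vertical axis.

The spool is on top of the stool.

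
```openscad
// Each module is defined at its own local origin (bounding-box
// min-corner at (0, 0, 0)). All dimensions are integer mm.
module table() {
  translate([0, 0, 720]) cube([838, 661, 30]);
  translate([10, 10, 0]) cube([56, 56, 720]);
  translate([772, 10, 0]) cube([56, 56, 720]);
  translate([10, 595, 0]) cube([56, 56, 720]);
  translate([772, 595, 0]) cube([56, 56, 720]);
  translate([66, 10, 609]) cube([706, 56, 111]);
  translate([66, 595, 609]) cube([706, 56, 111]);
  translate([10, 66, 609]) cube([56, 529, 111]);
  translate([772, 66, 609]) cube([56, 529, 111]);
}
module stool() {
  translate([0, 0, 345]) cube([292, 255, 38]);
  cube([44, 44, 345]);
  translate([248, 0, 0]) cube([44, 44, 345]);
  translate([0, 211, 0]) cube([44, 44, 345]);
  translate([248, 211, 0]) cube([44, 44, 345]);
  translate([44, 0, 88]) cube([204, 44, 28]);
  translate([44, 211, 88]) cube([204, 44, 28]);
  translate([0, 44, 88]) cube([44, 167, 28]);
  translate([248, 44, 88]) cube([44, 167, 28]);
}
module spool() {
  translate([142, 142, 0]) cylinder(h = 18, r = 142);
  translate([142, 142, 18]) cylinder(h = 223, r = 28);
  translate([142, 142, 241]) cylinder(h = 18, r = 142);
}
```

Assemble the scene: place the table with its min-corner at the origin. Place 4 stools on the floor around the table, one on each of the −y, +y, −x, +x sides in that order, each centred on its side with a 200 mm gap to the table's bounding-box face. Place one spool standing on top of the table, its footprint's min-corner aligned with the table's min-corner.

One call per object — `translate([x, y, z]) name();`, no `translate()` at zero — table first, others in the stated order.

table();
translate([273, -455, 0]) stool();
translate([273, 861, 0]) stool();
translate([-492, 203, 0]) stool();
translate([1038, 203, 0]) stool();
translate([0, 0, 750]) spool();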